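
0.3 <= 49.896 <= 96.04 True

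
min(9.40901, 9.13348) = 9.13348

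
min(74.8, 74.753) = 74.753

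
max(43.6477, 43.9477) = 43.9477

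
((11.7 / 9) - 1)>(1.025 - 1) True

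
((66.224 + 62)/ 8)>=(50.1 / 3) False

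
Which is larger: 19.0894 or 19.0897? 19.0897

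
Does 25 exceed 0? Yes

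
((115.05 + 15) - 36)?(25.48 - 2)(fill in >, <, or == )>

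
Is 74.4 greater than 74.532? No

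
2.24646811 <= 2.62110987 True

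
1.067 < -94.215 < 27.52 False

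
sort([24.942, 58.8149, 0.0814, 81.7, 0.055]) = [0.055, 0.0814, 24.942, 58.8149, 81.7]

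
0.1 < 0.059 False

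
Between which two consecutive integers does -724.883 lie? -725 and -724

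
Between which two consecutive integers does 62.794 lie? 62 and 63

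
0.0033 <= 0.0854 True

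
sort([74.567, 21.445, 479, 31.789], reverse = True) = [479, 74.567, 31.789, 21.445]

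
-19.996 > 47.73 False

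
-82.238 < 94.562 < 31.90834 False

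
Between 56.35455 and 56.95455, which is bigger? 56.95455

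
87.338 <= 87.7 True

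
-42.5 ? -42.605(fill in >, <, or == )>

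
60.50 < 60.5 False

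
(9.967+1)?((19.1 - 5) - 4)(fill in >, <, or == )>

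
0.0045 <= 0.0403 True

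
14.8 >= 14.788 True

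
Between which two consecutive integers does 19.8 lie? 19 and 20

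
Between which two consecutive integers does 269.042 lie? 269 and 270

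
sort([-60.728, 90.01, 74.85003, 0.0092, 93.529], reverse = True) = [93.529, 90.01, 74.85003, 0.0092, -60.728]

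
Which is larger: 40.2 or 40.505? 40.505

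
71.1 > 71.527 False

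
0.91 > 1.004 False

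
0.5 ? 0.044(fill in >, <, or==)>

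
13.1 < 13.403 True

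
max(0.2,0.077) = 0.2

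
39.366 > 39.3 True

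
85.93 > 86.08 False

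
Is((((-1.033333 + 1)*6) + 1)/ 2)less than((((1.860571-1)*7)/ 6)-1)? No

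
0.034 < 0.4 True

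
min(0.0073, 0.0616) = 0.0073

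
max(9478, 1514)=9478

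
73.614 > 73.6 True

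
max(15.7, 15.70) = 15.70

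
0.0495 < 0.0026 False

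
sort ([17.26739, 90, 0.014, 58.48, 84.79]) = [0.014, 17.26739, 58.48, 84.79, 90]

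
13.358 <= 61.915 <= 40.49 False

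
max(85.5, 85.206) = 85.5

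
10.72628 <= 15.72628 True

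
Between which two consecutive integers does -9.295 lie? -10 and -9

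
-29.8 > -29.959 True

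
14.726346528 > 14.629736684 True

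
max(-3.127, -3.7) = -3.127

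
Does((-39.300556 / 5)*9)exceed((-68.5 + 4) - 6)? No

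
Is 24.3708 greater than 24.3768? No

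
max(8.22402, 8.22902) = 8.22902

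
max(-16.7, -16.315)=-16.315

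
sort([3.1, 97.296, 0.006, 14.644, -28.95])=[-28.95, 0.006, 3.1, 14.644, 97.296]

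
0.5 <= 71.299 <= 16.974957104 False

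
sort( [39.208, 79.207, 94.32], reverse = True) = [94.32, 79.207, 39.208]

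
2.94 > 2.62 True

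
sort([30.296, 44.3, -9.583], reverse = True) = [44.3, 30.296, -9.583]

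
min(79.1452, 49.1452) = 49.1452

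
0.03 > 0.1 False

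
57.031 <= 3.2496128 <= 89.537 False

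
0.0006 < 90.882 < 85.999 False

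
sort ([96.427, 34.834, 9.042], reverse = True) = [96.427, 34.834, 9.042]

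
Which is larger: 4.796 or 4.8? 4.8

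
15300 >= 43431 False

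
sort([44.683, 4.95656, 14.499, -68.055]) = [-68.055, 4.95656, 14.499, 44.683]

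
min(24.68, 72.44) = 24.68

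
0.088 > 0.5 False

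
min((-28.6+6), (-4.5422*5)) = -22.711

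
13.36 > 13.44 False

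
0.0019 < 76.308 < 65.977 False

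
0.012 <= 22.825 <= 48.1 True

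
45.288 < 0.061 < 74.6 False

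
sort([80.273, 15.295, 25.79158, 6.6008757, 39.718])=[6.6008757, 15.295, 25.79158, 39.718, 80.273]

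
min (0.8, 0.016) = 0.016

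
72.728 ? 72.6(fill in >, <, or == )>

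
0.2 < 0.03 False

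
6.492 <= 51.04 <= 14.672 False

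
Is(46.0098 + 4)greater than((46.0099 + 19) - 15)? No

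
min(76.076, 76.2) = 76.076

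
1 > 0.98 True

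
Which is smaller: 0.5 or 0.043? 0.043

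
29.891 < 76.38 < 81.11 True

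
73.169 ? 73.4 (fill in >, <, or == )<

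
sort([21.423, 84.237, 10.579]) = [10.579, 21.423, 84.237]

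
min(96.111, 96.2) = 96.111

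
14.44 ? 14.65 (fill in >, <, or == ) <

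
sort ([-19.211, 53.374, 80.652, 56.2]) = [-19.211, 53.374, 56.2, 80.652]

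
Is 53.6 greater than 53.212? Yes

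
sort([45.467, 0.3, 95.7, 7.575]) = [0.3, 7.575, 45.467, 95.7]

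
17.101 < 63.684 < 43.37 False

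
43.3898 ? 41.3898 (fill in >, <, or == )>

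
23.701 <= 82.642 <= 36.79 False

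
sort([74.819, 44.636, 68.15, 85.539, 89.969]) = [44.636, 68.15, 74.819, 85.539, 89.969]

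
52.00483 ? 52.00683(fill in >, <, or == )<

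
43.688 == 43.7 False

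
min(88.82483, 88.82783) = 88.82483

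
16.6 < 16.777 True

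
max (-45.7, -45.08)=-45.08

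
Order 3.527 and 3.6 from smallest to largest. 3.527, 3.6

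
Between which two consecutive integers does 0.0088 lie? 0 and 1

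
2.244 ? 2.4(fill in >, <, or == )<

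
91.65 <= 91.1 False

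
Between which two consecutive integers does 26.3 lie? 26 and 27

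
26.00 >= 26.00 True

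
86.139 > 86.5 False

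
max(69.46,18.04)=69.46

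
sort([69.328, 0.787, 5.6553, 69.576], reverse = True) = [69.576, 69.328, 5.6553, 0.787]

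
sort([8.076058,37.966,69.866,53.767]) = [8.076058,37.966,53.767,69.866]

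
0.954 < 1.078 True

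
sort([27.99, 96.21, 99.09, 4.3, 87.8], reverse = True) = [99.09, 96.21, 87.8, 27.99, 4.3]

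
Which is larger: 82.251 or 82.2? 82.251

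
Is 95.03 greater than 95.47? No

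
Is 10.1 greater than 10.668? No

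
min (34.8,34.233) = 34.233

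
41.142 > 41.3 False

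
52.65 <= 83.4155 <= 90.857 True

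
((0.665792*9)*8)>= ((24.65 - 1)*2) True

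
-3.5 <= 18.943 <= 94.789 True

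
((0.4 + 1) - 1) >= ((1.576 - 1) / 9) True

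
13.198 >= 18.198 False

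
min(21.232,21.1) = 21.1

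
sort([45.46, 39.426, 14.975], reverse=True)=[45.46, 39.426, 14.975]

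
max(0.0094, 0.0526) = 0.0526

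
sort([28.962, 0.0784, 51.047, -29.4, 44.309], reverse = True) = [51.047, 44.309, 28.962, 0.0784, -29.4]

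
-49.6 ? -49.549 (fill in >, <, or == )<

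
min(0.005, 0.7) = 0.005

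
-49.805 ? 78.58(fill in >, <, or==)<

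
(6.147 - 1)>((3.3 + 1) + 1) False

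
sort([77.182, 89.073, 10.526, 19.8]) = [10.526, 19.8, 77.182, 89.073]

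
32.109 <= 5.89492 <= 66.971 False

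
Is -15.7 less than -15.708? No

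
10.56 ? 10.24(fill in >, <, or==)>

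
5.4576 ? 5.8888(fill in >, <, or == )<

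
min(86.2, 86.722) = 86.2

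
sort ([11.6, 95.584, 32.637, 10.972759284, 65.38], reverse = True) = [95.584, 65.38, 32.637, 11.6, 10.972759284]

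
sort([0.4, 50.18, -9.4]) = [-9.4, 0.4, 50.18]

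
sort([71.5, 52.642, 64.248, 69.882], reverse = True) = [71.5, 69.882, 64.248, 52.642]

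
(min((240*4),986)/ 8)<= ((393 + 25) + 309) True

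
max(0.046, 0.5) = 0.5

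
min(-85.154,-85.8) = -85.8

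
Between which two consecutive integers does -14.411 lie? -15 and -14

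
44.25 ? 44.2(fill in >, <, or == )>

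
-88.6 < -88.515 True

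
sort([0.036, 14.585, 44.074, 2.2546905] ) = [0.036, 2.2546905, 14.585, 44.074]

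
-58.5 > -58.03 False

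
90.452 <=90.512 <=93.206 True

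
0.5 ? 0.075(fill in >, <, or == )>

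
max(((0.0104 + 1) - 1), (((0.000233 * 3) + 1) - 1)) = 0.0104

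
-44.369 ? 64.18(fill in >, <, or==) <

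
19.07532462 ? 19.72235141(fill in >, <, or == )<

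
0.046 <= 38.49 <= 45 True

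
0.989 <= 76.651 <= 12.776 False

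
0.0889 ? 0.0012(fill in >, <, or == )>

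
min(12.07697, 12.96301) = 12.07697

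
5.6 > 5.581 True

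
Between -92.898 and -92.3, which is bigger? -92.3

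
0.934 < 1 True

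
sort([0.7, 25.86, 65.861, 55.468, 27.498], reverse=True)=[65.861, 55.468, 27.498, 25.86, 0.7]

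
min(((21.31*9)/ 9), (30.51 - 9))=21.31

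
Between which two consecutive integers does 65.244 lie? 65 and 66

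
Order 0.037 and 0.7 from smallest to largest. 0.037, 0.7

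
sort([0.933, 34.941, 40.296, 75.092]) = [0.933, 34.941, 40.296, 75.092]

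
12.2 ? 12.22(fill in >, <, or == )<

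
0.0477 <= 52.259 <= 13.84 False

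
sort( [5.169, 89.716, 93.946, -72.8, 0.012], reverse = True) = [93.946, 89.716, 5.169, 0.012, -72.8]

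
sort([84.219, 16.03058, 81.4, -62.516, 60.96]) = [-62.516, 16.03058, 60.96, 81.4, 84.219]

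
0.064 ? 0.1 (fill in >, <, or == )<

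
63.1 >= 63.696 False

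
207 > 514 False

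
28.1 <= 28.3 True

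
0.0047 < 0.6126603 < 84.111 True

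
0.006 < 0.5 True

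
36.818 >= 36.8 True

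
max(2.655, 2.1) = 2.655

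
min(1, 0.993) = 0.993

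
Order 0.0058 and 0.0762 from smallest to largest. 0.0058,0.0762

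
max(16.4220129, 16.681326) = 16.681326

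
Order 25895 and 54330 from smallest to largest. 25895, 54330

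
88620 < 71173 False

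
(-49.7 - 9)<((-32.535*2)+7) True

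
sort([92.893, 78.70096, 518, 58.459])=[58.459, 78.70096, 92.893, 518]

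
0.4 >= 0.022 True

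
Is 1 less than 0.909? No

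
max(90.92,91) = 91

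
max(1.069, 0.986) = 1.069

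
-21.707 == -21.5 False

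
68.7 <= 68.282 False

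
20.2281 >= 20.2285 False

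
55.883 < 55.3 False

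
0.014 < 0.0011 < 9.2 False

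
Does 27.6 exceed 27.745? No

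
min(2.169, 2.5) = 2.169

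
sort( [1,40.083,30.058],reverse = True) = [40.083,30.058,1]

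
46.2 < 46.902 True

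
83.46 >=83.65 False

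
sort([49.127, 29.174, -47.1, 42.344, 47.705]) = [-47.1, 29.174, 42.344, 47.705, 49.127]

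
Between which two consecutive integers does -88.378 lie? -89 and -88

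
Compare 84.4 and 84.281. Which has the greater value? 84.4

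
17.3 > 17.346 False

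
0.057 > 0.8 False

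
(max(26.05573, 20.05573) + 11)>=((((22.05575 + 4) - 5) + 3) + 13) False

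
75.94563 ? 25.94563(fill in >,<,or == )>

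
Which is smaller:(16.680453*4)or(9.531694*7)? (16.680453*4)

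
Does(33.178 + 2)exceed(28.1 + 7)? Yes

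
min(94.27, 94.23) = 94.23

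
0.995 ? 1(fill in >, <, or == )<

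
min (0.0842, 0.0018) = 0.0018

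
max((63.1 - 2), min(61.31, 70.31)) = 61.31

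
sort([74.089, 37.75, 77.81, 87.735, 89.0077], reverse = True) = [89.0077, 87.735, 77.81, 74.089, 37.75]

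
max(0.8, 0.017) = 0.8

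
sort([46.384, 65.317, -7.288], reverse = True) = [65.317, 46.384, -7.288]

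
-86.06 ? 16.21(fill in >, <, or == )<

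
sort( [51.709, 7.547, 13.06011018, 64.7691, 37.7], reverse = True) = [64.7691, 51.709, 37.7, 13.06011018, 7.547]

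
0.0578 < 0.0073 False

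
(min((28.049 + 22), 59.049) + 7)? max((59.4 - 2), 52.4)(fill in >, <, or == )<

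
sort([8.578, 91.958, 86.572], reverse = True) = [91.958, 86.572, 8.578]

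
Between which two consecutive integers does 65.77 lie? 65 and 66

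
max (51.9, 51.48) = 51.9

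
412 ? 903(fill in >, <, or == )<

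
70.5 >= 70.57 False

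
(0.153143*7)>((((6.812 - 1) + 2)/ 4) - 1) True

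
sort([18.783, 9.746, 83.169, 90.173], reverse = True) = [90.173, 83.169, 18.783, 9.746]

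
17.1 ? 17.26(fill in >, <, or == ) <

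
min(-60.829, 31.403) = -60.829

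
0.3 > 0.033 True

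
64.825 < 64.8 False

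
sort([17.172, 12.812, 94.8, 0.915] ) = [0.915, 12.812, 17.172, 94.8]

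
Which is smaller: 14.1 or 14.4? 14.1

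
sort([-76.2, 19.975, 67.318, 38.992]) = [-76.2, 19.975, 38.992, 67.318]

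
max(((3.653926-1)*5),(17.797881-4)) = 13.797881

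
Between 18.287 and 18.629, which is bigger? 18.629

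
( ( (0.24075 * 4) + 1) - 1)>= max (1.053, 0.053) False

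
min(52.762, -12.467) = -12.467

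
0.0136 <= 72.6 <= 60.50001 False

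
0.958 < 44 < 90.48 True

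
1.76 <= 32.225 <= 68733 True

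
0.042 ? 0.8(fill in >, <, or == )<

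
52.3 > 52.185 True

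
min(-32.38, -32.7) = -32.7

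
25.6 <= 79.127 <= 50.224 False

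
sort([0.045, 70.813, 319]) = [0.045, 70.813, 319]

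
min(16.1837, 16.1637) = 16.1637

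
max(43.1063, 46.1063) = 46.1063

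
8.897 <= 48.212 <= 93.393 True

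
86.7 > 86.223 True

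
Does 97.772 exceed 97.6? Yes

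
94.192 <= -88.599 False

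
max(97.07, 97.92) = 97.92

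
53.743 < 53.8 True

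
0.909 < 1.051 True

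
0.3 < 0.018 False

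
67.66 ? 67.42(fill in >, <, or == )>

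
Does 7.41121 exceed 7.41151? No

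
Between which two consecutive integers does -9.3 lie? -10 and -9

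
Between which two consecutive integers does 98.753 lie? 98 and 99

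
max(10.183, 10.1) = 10.183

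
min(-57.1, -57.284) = -57.284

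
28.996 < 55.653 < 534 True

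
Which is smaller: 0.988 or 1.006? 0.988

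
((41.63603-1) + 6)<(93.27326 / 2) True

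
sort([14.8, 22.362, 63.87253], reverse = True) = [63.87253, 22.362, 14.8]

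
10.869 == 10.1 False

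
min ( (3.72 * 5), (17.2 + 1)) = 18.2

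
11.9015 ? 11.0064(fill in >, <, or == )>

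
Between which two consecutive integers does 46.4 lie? 46 and 47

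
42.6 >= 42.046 True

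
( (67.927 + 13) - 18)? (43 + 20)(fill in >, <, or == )<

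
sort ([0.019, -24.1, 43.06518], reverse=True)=[43.06518, 0.019, -24.1]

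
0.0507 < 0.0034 False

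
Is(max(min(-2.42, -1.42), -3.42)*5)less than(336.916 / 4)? Yes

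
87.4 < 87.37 False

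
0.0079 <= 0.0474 True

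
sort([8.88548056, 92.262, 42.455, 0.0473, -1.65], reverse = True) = [92.262, 42.455, 8.88548056, 0.0473, -1.65]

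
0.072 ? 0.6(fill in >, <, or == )<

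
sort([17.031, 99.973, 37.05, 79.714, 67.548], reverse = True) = [99.973, 79.714, 67.548, 37.05, 17.031]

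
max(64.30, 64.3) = 64.3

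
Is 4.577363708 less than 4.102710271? No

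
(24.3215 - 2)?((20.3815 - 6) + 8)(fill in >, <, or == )<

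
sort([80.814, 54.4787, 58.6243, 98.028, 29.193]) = [29.193, 54.4787, 58.6243, 80.814, 98.028]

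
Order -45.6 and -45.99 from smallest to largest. -45.99, -45.6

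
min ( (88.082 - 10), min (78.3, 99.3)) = 78.082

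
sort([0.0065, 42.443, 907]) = [0.0065, 42.443, 907]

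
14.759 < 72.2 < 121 True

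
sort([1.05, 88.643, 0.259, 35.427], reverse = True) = [88.643, 35.427, 1.05, 0.259]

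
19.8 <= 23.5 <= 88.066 True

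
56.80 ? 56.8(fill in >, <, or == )==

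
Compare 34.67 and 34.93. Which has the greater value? 34.93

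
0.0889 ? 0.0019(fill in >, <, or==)>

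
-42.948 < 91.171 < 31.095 False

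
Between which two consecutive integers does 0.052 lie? 0 and 1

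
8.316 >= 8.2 True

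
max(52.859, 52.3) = 52.859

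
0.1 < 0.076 False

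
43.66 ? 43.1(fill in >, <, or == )>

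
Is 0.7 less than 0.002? No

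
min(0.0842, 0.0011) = 0.0011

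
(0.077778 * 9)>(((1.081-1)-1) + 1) True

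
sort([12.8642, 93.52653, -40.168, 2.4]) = [-40.168, 2.4, 12.8642, 93.52653]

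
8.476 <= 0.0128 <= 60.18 False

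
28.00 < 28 False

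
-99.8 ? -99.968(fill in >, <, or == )>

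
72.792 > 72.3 True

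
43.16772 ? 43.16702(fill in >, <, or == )>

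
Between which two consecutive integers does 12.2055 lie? 12 and 13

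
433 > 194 True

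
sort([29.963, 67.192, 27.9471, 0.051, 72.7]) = [0.051, 27.9471, 29.963, 67.192, 72.7]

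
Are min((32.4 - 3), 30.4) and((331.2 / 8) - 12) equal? Yes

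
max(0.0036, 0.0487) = 0.0487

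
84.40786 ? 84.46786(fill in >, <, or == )<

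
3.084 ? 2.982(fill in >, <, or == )>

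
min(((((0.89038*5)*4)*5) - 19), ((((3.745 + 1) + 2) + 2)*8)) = 69.96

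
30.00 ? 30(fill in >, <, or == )==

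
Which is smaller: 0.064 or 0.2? 0.064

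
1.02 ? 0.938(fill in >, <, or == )>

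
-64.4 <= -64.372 True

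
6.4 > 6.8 False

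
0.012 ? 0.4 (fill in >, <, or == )<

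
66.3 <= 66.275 False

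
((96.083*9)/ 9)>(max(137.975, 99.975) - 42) True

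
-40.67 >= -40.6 False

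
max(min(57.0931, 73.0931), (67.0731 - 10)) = 57.0931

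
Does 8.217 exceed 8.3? No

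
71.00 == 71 True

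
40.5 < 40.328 False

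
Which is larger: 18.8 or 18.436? 18.8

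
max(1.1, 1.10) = 1.10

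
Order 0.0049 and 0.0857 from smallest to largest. 0.0049, 0.0857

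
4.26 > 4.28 False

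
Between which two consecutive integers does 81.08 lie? 81 and 82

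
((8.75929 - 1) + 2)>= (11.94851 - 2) False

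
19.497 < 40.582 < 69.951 True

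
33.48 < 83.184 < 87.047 True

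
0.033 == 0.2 False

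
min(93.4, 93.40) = 93.4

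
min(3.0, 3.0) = 3.0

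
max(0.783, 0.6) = 0.783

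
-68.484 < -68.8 False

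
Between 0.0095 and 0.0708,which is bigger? 0.0708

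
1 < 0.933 False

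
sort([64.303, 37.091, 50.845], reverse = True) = [64.303, 50.845, 37.091]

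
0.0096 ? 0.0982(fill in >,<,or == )<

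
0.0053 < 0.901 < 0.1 False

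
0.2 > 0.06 True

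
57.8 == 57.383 False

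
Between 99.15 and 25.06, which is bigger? 99.15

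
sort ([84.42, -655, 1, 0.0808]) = [-655, 0.0808, 1, 84.42]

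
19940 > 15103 True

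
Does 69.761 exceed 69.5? Yes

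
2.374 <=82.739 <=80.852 False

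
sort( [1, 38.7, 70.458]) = [1, 38.7, 70.458]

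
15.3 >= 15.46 False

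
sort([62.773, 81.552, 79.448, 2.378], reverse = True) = [81.552, 79.448, 62.773, 2.378]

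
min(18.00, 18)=18.00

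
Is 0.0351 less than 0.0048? No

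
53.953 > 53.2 True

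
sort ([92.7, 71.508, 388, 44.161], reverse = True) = [388, 92.7, 71.508, 44.161]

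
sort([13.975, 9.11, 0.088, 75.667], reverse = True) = [75.667, 13.975, 9.11, 0.088]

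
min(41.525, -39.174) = -39.174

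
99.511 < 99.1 False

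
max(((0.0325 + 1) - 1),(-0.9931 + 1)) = 0.0325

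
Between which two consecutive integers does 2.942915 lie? 2 and 3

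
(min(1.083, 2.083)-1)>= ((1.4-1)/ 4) False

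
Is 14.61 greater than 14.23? Yes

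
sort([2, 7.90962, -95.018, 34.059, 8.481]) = [-95.018, 2, 7.90962, 8.481, 34.059]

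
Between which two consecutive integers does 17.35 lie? 17 and 18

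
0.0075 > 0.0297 False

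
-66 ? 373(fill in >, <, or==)<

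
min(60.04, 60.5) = 60.04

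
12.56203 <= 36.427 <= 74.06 True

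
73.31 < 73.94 True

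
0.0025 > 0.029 False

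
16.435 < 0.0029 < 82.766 False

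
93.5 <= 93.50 True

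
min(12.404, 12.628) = 12.404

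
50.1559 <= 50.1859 True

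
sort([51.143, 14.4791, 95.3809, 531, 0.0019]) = [0.0019, 14.4791, 51.143, 95.3809, 531]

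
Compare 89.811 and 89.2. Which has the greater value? 89.811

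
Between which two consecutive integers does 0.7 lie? 0 and 1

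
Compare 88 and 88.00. They are equal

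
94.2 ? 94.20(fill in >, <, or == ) ==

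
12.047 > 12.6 False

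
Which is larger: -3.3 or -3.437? -3.3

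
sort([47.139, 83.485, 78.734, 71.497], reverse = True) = [83.485, 78.734, 71.497, 47.139]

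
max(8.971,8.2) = 8.971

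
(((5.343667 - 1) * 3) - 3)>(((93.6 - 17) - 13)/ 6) False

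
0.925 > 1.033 False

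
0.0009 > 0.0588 False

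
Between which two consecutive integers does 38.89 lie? 38 and 39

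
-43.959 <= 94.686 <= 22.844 False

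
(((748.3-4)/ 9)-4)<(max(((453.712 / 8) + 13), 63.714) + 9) True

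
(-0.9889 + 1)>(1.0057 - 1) True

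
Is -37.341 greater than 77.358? No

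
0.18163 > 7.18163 False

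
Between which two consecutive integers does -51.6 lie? -52 and -51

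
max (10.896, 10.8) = 10.896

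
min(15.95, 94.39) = 15.95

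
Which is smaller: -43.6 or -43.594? -43.6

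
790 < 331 False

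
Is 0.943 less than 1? Yes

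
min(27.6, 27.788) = 27.6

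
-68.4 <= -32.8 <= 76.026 True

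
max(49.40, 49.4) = 49.4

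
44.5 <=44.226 False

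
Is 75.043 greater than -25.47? Yes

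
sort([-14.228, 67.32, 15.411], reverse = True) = [67.32, 15.411, -14.228]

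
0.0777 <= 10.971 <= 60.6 True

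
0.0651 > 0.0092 True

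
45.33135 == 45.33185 False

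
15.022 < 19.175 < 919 True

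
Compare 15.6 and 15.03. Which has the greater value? 15.6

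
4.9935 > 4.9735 True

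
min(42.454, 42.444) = 42.444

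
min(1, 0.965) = 0.965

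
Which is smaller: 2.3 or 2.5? 2.3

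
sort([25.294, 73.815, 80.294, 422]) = [25.294, 73.815, 80.294, 422]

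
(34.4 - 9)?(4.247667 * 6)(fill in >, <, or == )<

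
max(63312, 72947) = 72947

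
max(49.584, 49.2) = 49.584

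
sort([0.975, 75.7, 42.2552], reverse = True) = [75.7, 42.2552, 0.975]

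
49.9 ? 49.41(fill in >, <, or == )>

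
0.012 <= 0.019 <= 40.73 True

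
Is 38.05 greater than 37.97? Yes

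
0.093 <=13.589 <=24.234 True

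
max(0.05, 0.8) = 0.8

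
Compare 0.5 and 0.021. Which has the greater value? 0.5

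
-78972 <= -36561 True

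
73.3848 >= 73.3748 True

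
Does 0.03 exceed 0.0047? Yes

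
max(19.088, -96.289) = 19.088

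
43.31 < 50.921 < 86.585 True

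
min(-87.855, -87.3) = -87.855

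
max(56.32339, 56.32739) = 56.32739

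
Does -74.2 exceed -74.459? Yes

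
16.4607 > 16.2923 True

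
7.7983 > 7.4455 True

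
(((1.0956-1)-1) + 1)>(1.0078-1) True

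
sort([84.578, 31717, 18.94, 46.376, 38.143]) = [18.94, 38.143, 46.376, 84.578, 31717]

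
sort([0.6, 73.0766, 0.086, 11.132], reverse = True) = [73.0766, 11.132, 0.6, 0.086]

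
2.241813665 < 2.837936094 True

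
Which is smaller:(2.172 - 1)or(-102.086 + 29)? (-102.086 + 29)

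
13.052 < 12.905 False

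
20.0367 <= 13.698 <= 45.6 False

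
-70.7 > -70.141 False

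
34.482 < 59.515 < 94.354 True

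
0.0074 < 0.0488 True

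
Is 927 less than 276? No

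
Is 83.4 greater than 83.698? No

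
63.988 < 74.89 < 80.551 True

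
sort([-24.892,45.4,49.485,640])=[-24.892,45.4,49.485,640]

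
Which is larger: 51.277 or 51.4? 51.4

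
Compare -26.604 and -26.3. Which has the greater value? -26.3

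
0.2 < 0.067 False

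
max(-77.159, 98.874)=98.874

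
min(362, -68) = -68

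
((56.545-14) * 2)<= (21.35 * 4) True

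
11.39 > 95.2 False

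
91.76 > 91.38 True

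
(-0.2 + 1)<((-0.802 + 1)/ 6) False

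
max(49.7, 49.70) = 49.70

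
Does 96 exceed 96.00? No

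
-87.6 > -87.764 True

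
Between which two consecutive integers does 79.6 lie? 79 and 80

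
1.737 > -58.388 True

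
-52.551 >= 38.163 False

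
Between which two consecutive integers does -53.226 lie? -54 and -53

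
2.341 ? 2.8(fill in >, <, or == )<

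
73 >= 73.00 True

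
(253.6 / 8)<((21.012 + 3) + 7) False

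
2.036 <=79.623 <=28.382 False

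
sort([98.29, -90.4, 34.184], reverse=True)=[98.29, 34.184, -90.4]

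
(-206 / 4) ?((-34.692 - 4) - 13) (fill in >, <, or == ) >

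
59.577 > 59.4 True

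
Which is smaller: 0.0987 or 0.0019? 0.0019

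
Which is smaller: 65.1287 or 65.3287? 65.1287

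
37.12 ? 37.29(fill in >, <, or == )<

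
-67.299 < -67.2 True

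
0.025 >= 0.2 False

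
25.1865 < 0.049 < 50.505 False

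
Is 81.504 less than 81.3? No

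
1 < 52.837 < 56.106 True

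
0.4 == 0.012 False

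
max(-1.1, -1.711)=-1.1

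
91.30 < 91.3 False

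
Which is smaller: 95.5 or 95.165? 95.165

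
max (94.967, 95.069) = 95.069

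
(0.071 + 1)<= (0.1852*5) False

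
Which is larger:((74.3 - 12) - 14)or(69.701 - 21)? (69.701 - 21)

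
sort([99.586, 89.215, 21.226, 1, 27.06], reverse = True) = [99.586, 89.215, 27.06, 21.226, 1]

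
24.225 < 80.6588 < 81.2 True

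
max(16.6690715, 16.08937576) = 16.6690715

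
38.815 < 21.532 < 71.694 False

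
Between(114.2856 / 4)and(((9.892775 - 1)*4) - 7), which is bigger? (114.2856 / 4)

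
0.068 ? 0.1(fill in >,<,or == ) <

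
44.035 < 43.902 False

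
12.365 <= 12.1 False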